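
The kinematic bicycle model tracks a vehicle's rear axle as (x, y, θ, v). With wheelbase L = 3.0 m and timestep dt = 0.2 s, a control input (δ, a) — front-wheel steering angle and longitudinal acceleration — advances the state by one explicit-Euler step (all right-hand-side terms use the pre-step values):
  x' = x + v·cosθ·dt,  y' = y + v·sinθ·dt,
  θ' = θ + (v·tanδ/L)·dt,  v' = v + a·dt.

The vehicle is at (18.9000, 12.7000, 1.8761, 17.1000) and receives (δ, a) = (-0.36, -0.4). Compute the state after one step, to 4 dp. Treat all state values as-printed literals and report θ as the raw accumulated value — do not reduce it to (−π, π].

(17.8720, 15.9618, 1.4470, 17.0200)

x' = 18.9000 + 17.1000·cos(1.8761)·0.2 = 17.8720
y' = 12.7000 + 17.1000·sin(1.8761)·0.2 = 15.9618
θ' = 1.8761 + (17.1000/3.0)·tan(-0.36)·0.2 = 1.4470
v' = 17.1000 − 0.4000·0.2 = 17.0200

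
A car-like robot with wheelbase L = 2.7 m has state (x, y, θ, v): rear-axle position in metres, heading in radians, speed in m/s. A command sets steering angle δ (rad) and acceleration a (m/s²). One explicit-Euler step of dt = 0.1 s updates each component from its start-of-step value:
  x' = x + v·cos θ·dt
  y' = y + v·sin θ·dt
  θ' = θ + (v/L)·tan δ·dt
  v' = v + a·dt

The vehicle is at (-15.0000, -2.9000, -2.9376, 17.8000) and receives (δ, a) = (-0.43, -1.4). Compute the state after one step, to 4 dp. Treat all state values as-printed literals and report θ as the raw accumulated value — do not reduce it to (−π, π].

(-16.7431, -3.2606, -3.2400, 17.6600)

x' = -15.0000 + 17.8000·cos(-2.9376)·0.1 = -16.7431
y' = -2.9000 + 17.8000·sin(-2.9376)·0.1 = -3.2606
θ' = -2.9376 + (17.8000/2.7)·tan(-0.43)·0.1 = -3.2400
v' = 17.8000 − 1.4000·0.1 = 17.6600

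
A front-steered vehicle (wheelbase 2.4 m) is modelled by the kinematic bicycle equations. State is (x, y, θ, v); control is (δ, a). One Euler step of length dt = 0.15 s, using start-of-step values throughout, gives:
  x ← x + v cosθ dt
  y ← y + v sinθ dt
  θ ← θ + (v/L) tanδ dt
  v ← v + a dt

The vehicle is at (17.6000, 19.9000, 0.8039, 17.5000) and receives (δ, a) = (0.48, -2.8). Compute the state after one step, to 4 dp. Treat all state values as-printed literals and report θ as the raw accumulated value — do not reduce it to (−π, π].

(19.4215, 21.7902, 1.3733, 17.0800)

x' = 17.6000 + 17.5000·cos(0.8039)·0.15 = 19.4215
y' = 19.9000 + 17.5000·sin(0.8039)·0.15 = 21.7902
θ' = 0.8039 + (17.5000/2.4)·tan(0.48)·0.15 = 1.3733
v' = 17.5000 − 2.8000·0.15 = 17.0800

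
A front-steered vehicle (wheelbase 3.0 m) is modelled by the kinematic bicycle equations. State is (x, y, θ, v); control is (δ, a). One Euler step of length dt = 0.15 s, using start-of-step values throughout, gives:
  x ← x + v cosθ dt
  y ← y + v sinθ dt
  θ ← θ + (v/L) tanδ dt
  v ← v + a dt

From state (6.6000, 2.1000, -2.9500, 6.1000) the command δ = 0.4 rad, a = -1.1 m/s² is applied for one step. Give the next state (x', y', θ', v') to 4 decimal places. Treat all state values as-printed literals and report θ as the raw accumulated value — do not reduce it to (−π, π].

(5.7017, 1.9258, -2.8210, 5.9350)

x' = 6.6000 + 6.1000·cos(-2.9500)·0.15 = 5.7017
y' = 2.1000 + 6.1000·sin(-2.9500)·0.15 = 1.9258
θ' = -2.9500 + (6.1000/3.0)·tan(0.4)·0.15 = -2.8210
v' = 6.1000 − 1.1000·0.15 = 5.9350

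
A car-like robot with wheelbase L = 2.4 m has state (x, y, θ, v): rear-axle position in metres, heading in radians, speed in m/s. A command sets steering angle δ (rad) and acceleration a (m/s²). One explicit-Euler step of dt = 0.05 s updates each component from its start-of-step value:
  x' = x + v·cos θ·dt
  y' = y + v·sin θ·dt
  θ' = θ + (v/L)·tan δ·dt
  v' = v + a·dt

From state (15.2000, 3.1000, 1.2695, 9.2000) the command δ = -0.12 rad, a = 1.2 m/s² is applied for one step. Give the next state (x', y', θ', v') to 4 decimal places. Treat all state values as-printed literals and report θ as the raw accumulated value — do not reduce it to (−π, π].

(15.3365, 3.5393, 1.2464, 9.2600)

x' = 15.2000 + 9.2000·cos(1.2695)·0.05 = 15.3365
y' = 3.1000 + 9.2000·sin(1.2695)·0.05 = 3.5393
θ' = 1.2695 + (9.2000/2.4)·tan(-0.12)·0.05 = 1.2464
v' = 9.2000 + 1.2000·0.05 = 9.2600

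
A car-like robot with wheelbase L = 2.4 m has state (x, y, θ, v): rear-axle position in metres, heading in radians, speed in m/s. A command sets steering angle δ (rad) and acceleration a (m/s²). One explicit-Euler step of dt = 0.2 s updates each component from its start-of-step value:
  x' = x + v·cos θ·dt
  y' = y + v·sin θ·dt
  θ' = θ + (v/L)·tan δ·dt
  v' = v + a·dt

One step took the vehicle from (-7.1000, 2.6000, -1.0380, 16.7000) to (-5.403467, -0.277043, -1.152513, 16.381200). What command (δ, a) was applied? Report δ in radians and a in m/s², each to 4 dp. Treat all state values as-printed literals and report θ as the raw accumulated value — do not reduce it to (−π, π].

δ = -0.0821, a = -1.5940

a = (v'−v)/dt = (-0.318800)/0.2 = -1.5940
Δθ = θ'−θ = -0.114513;  (v·dt/L) = 16.7000·0.2/2.4 = 1.391667
tan δ = Δθ·L/(v·dt) = -0.082285  →  δ = -0.0821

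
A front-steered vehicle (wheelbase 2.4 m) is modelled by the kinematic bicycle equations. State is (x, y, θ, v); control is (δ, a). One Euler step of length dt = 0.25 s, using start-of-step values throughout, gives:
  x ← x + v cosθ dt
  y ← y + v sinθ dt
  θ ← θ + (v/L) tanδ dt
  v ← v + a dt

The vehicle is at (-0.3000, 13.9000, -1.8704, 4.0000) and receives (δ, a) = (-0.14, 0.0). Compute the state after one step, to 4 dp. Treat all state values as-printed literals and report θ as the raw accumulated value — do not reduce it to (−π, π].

x' = -0.3000 + 4.0000·cos(-1.8704)·0.25 = -0.5951
y' = 13.9000 + 4.0000·sin(-1.8704)·0.25 = 12.9445
θ' = -1.8704 + (4.0000/2.4)·tan(-0.14)·0.25 = -1.9291
v' = 4.0000 + 0.0000·0.25 = 4.0000

(-0.5951, 12.9445, -1.9291, 4.0000)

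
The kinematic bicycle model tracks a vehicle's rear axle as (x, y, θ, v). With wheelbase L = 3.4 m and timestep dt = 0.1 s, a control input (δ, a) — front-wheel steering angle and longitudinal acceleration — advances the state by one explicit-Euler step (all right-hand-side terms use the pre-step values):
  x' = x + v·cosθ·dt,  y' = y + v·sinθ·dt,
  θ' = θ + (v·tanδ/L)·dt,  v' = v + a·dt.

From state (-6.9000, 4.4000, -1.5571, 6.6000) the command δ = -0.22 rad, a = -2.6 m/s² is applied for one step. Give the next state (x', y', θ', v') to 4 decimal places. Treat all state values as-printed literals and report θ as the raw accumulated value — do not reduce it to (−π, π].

x' = -6.9000 + 6.6000·cos(-1.5571)·0.1 = -6.8910
y' = 4.4000 + 6.6000·sin(-1.5571)·0.1 = 3.7401
θ' = -1.5571 + (6.6000/3.4)·tan(-0.22)·0.1 = -1.6005
v' = 6.6000 − 2.6000·0.1 = 6.3400

(-6.8910, 3.7401, -1.6005, 6.3400)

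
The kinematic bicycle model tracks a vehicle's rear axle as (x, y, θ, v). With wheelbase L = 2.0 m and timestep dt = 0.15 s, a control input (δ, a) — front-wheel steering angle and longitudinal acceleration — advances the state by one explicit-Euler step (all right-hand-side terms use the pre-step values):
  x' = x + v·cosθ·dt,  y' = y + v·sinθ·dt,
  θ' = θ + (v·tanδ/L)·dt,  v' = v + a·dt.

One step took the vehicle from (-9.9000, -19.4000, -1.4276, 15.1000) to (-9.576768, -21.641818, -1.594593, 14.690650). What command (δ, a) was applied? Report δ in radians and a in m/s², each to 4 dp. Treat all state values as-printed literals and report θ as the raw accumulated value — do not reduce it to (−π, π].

δ = -0.1464, a = -2.7290

a = (v'−v)/dt = (-0.409350)/0.15 = -2.7290
Δθ = θ'−θ = -0.166993;  (v·dt/L) = 15.1000·0.15/2.0 = 1.132500
tan δ = Δθ·L/(v·dt) = -0.147455  →  δ = -0.1464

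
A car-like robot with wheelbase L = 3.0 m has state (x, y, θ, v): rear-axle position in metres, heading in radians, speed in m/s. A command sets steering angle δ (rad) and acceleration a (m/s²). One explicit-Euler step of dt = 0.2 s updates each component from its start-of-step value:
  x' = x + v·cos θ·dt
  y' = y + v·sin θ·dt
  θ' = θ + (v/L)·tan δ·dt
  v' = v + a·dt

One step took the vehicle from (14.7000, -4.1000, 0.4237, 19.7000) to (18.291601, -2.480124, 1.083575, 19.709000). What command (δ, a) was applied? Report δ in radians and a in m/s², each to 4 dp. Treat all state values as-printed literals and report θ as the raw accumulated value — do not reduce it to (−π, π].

a = (v'−v)/dt = (0.009000)/0.2 = 0.0450
Δθ = θ'−θ = 0.659875;  (v·dt/L) = 19.7000·0.2/3.0 = 1.313333
tan δ = Δθ·L/(v·dt) = 0.502443  →  δ = 0.4656

δ = 0.4656, a = 0.0450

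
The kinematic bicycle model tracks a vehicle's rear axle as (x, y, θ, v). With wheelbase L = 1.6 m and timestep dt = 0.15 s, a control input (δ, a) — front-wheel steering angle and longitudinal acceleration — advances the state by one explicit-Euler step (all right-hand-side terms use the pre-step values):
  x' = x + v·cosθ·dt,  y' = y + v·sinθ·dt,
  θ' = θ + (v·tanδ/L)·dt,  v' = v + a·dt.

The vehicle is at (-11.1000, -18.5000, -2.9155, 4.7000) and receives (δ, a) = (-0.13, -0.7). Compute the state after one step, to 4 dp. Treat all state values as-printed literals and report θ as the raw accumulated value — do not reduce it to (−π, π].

(-11.7871, -18.6580, -2.9731, 4.5950)

x' = -11.1000 + 4.7000·cos(-2.9155)·0.15 = -11.7871
y' = -18.5000 + 4.7000·sin(-2.9155)·0.15 = -18.6580
θ' = -2.9155 + (4.7000/1.6)·tan(-0.13)·0.15 = -2.9731
v' = 4.7000 − 0.7000·0.15 = 4.5950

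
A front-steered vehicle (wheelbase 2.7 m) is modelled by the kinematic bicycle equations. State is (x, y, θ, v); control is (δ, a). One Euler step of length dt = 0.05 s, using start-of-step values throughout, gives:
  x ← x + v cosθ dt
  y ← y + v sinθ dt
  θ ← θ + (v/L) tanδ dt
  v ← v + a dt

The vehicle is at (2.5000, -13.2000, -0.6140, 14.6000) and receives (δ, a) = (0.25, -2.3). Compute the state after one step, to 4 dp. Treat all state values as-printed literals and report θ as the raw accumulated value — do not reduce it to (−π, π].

x' = 2.5000 + 14.6000·cos(-0.6140)·0.05 = 3.0967
y' = -13.2000 + 14.6000·sin(-0.6140)·0.05 = -13.6206
θ' = -0.6140 + (14.6000/2.7)·tan(0.25)·0.05 = -0.5450
v' = 14.6000 − 2.3000·0.05 = 14.4850

(3.0967, -13.6206, -0.5450, 14.4850)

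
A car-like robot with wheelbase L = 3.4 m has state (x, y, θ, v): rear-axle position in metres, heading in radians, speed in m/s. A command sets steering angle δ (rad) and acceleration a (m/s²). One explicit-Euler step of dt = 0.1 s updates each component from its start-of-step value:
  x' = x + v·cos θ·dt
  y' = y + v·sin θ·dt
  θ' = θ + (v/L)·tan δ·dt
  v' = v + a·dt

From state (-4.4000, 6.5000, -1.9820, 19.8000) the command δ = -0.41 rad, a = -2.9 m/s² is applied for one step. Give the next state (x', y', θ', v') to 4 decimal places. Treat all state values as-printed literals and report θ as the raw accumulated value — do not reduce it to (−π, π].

(-5.1914, 4.6851, -2.2351, 19.5100)

x' = -4.4000 + 19.8000·cos(-1.9820)·0.1 = -5.1914
y' = 6.5000 + 19.8000·sin(-1.9820)·0.1 = 4.6851
θ' = -1.9820 + (19.8000/3.4)·tan(-0.41)·0.1 = -2.2351
v' = 19.8000 − 2.9000·0.1 = 19.5100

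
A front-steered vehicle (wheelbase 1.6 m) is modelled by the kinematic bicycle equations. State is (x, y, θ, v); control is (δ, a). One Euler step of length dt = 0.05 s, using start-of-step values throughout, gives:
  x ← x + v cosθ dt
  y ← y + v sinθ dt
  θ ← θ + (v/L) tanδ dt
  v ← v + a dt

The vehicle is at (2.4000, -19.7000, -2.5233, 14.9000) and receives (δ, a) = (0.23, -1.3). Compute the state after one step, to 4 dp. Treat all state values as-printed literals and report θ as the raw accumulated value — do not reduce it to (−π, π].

(1.7929, -20.1318, -2.4143, 14.8350)

x' = 2.4000 + 14.9000·cos(-2.5233)·0.05 = 1.7929
y' = -19.7000 + 14.9000·sin(-2.5233)·0.05 = -20.1318
θ' = -2.5233 + (14.9000/1.6)·tan(0.23)·0.05 = -2.4143
v' = 14.9000 − 1.3000·0.05 = 14.8350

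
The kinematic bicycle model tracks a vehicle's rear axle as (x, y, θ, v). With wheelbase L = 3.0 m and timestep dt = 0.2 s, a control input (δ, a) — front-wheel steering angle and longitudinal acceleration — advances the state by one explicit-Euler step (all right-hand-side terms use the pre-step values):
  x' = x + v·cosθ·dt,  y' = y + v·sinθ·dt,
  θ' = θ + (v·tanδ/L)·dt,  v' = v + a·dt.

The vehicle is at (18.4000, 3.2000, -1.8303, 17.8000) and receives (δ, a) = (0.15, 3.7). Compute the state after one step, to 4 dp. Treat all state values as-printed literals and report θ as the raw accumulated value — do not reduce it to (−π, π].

x' = 18.4000 + 17.8000·cos(-1.8303)·0.2 = 17.4865
y' = 3.2000 + 17.8000·sin(-1.8303)·0.2 = -0.2408
θ' = -1.8303 + (17.8000/3.0)·tan(0.15)·0.2 = -1.6510
v' = 17.8000 + 3.7000·0.2 = 18.5400

(17.4865, -0.2408, -1.6510, 18.5400)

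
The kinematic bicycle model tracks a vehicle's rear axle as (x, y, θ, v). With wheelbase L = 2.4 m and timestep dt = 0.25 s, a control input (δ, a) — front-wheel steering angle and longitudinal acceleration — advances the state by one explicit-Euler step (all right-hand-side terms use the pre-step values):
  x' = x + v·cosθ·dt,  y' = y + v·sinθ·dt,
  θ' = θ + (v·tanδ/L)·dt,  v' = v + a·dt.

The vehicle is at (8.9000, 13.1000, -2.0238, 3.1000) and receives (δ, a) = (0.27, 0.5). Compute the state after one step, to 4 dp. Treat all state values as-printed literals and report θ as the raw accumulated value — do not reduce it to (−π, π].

(8.5608, 12.4032, -1.9344, 3.2250)

x' = 8.9000 + 3.1000·cos(-2.0238)·0.25 = 8.5608
y' = 13.1000 + 3.1000·sin(-2.0238)·0.25 = 12.4032
θ' = -2.0238 + (3.1000/2.4)·tan(0.27)·0.25 = -1.9344
v' = 3.1000 + 0.5000·0.25 = 3.2250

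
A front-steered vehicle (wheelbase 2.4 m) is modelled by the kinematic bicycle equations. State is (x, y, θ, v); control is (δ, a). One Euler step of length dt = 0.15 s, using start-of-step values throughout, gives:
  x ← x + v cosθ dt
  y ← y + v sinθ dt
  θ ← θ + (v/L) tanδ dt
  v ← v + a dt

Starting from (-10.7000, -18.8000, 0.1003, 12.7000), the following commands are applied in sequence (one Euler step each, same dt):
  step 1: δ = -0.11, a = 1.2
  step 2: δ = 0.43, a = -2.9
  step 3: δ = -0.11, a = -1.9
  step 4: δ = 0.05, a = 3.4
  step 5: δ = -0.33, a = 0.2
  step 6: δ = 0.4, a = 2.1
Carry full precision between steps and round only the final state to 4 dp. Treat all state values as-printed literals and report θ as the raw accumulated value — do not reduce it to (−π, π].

(0.3011, -16.6150, 0.3983, 13.0150)

after step 1 (δ=-0.11, a=1.2): (-8.804574, -18.609249, 0.012634, 12.880000)
after step 2 (δ=0.43, a=-2.9): (-6.872728, -18.584841, 0.381824, 12.445000)
after step 3 (δ=-0.11, a=-1.9): (-5.140409, -17.889265, 0.295917, 12.160000)
after step 4 (δ=0.05, a=3.4): (-3.395689, -17.357355, 0.333949, 12.670000)
after step 5 (δ=-0.33, a=0.2): (-1.600182, -16.734416, 0.062712, 12.700000)
after step 6 (δ=0.4, a=2.1): (0.301073, -16.615027, 0.398304, 13.015000)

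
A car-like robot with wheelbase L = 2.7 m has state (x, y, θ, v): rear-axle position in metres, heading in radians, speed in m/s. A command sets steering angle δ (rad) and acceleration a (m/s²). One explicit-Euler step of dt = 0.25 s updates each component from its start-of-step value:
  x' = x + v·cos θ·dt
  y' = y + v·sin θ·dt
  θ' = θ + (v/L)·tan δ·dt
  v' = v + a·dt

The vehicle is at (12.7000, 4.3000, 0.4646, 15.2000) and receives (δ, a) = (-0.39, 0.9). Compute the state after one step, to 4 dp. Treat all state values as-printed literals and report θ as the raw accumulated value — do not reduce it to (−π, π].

x' = 12.7000 + 15.2000·cos(0.4646)·0.25 = 16.0972
y' = 4.3000 + 15.2000·sin(0.4646)·0.25 = 6.0026
θ' = 0.4646 + (15.2000/2.7)·tan(-0.39)·0.25 = -0.1139
v' = 15.2000 + 0.9000·0.25 = 15.4250

(16.0972, 6.0026, -0.1139, 15.4250)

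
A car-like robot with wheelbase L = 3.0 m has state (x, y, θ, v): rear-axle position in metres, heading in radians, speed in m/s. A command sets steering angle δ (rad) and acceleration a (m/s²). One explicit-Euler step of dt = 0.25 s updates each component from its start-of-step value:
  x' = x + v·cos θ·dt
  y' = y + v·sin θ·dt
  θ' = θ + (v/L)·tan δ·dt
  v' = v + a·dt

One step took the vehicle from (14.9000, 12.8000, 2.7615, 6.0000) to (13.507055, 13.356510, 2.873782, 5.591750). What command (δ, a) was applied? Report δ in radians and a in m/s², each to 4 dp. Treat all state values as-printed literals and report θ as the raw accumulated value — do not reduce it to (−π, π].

a = (v'−v)/dt = (-0.408250)/0.25 = -1.6330
Δθ = θ'−θ = 0.112282;  (v·dt/L) = 6.0000·0.25/3.0 = 0.500000
tan δ = Δθ·L/(v·dt) = 0.224564  →  δ = 0.2209

δ = 0.2209, a = -1.6330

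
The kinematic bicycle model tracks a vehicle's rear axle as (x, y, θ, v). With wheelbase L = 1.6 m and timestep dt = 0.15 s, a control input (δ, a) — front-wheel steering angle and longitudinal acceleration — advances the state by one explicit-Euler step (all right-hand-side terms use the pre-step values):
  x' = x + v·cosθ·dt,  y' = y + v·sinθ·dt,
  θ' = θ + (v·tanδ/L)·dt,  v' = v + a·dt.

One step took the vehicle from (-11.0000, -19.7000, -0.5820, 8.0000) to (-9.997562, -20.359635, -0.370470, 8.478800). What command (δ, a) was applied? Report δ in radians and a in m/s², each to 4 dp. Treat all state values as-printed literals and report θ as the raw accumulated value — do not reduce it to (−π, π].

δ = 0.2749, a = 3.1920

a = (v'−v)/dt = (0.478800)/0.15 = 3.1920
Δθ = θ'−θ = 0.211530;  (v·dt/L) = 8.0000·0.15/1.6 = 0.750000
tan δ = Δθ·L/(v·dt) = 0.282040  →  δ = 0.2749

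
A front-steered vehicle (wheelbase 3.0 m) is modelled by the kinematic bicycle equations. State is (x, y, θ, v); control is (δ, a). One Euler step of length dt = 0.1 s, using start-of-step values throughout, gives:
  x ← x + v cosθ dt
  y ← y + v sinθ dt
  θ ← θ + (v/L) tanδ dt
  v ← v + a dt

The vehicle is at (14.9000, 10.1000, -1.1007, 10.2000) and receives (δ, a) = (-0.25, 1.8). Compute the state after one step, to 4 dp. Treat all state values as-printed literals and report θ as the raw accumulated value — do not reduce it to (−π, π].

(15.3620, 9.1906, -1.1875, 10.3800)

x' = 14.9000 + 10.2000·cos(-1.1007)·0.1 = 15.3620
y' = 10.1000 + 10.2000·sin(-1.1007)·0.1 = 9.1906
θ' = -1.1007 + (10.2000/3.0)·tan(-0.25)·0.1 = -1.1875
v' = 10.2000 + 1.8000·0.1 = 10.3800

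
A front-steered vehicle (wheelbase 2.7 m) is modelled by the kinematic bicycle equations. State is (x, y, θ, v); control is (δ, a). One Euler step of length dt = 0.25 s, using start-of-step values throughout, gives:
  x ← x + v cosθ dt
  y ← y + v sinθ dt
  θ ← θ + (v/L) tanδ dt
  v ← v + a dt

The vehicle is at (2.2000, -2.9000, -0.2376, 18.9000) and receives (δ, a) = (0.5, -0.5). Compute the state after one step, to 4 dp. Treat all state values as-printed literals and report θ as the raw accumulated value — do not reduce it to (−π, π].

x' = 2.2000 + 18.9000·cos(-0.2376)·0.25 = 6.7923
y' = -2.9000 + 18.9000·sin(-0.2376)·0.25 = -4.0121
θ' = -0.2376 + (18.9000/2.7)·tan(0.5)·0.25 = 0.7184
v' = 18.9000 − 0.5000·0.25 = 18.7750

(6.7923, -4.0121, 0.7184, 18.7750)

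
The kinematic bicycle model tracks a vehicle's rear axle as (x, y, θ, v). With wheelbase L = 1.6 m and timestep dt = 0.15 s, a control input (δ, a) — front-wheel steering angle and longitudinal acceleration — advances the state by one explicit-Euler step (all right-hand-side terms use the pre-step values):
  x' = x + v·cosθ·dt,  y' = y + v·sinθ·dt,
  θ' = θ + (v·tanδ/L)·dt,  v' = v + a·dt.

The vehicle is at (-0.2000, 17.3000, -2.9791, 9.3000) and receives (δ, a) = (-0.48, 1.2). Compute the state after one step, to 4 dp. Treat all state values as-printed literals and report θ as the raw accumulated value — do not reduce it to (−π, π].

(-1.5766, 17.0743, -3.4330, 9.4800)

x' = -0.2000 + 9.3000·cos(-2.9791)·0.15 = -1.5766
y' = 17.3000 + 9.3000·sin(-2.9791)·0.15 = 17.0743
θ' = -2.9791 + (9.3000/1.6)·tan(-0.48)·0.15 = -3.4330
v' = 9.3000 + 1.2000·0.15 = 9.4800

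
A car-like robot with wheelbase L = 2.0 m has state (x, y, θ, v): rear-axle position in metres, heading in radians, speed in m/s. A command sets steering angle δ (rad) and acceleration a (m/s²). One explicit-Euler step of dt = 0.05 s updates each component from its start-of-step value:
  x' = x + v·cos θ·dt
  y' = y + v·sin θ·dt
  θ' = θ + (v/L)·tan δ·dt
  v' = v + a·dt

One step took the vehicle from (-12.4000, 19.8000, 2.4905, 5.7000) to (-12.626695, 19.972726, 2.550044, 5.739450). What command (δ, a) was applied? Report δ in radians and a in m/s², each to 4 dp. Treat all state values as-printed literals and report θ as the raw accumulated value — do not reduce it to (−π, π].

a = (v'−v)/dt = (0.039450)/0.05 = 0.7890
Δθ = θ'−θ = 0.059544;  (v·dt/L) = 5.7000·0.05/2.0 = 0.142500
tan δ = Δθ·L/(v·dt) = 0.417853  →  δ = 0.3958

δ = 0.3958, a = 0.7890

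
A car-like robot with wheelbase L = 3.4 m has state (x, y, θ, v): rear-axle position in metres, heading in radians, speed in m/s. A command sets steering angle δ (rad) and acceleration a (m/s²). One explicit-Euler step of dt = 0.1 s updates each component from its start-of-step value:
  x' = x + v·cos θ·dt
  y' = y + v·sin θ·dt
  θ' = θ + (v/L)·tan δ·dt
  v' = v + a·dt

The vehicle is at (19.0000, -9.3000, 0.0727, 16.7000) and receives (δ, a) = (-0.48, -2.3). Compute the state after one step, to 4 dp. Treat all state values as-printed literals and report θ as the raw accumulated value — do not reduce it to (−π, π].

x' = 19.0000 + 16.7000·cos(0.0727)·0.1 = 20.6656
y' = -9.3000 + 16.7000·sin(0.0727)·0.1 = -9.1787
θ' = 0.0727 + (16.7000/3.4)·tan(-0.48)·0.1 = -0.1830
v' = 16.7000 − 2.3000·0.1 = 16.4700

(20.6656, -9.1787, -0.1830, 16.4700)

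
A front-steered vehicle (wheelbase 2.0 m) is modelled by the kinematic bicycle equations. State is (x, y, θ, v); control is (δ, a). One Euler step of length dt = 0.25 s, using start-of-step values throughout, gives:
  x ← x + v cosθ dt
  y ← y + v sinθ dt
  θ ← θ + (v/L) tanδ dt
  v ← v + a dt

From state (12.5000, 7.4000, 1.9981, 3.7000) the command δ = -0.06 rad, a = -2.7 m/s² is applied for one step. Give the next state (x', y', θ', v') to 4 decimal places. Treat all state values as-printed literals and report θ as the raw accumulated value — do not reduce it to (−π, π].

(12.1167, 8.2418, 1.9703, 3.0250)

x' = 12.5000 + 3.7000·cos(1.9981)·0.25 = 12.1167
y' = 7.4000 + 3.7000·sin(1.9981)·0.25 = 8.2418
θ' = 1.9981 + (3.7000/2.0)·tan(-0.06)·0.25 = 1.9703
v' = 3.7000 − 2.7000·0.25 = 3.0250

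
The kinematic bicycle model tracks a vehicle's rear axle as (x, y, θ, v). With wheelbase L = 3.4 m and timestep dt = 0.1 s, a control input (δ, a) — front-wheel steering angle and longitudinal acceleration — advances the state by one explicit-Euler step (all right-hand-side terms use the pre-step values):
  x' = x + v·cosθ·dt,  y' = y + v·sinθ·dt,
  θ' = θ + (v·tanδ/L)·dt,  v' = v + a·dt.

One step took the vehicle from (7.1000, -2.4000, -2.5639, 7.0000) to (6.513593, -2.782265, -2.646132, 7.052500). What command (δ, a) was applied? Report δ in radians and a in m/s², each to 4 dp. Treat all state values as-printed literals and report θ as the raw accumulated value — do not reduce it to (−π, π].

a = (v'−v)/dt = (0.052500)/0.1 = 0.5250
Δθ = θ'−θ = -0.082232;  (v·dt/L) = 7.0000·0.1/3.4 = 0.205882
tan δ = Δθ·L/(v·dt) = -0.399413  →  δ = -0.3800

δ = -0.3800, a = 0.5250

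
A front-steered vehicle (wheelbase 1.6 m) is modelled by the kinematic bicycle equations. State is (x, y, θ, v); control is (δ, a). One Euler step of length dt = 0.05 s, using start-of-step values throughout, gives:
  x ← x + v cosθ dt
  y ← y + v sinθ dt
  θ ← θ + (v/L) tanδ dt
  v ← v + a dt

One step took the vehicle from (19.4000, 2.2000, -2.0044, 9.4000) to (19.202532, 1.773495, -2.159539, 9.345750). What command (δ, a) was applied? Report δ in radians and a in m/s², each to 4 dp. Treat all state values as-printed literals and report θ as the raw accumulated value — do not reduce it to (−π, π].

a = (v'−v)/dt = (-0.054250)/0.05 = -1.0850
Δθ = θ'−θ = -0.155139;  (v·dt/L) = 9.4000·0.05/1.6 = 0.293750
tan δ = Δθ·L/(v·dt) = -0.528133  →  δ = -0.4859

δ = -0.4859, a = -1.0850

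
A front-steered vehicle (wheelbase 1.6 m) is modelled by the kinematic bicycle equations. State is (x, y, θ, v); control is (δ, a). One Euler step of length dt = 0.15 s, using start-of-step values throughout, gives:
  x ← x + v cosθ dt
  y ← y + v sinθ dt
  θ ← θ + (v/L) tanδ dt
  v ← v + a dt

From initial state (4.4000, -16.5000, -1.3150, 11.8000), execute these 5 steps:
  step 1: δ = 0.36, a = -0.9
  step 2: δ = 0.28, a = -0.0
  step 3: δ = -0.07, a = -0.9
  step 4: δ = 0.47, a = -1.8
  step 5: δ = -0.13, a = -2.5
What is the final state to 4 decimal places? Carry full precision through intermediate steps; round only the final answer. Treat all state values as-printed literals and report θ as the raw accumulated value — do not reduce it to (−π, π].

(10.4409, -21.7963, -0.2497, 10.8850)

after step 1 (δ=0.36, a=-0.9): (4.847838, -18.212408, -0.898604, 11.665000)
after step 2 (δ=0.28, a=-0.0): (5.937412, -19.581515, -0.584137, 11.665000)
after step 3 (δ=-0.07, a=-0.9): (7.397033, -20.546466, -0.660814, 11.530000)
after step 4 (δ=0.47, a=-1.8): (8.762462, -21.607963, -0.111734, 11.260000)
after step 5 (δ=-0.13, a=-2.5): (10.440930, -21.796289, -0.249744, 10.885000)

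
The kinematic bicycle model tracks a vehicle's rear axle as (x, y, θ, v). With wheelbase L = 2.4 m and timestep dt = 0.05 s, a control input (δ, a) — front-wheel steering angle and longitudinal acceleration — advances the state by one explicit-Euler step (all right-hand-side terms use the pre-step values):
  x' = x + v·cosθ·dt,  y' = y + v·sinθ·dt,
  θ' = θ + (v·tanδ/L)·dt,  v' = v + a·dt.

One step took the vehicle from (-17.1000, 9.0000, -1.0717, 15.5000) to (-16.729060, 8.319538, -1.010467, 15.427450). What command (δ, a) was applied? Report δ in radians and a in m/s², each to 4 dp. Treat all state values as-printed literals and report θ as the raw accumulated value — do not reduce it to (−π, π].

δ = 0.1874, a = -1.4510

a = (v'−v)/dt = (-0.072550)/0.05 = -1.4510
Δθ = θ'−θ = 0.061233;  (v·dt/L) = 15.5000·0.05/2.4 = 0.322917
tan δ = Δθ·L/(v·dt) = 0.189625  →  δ = 0.1874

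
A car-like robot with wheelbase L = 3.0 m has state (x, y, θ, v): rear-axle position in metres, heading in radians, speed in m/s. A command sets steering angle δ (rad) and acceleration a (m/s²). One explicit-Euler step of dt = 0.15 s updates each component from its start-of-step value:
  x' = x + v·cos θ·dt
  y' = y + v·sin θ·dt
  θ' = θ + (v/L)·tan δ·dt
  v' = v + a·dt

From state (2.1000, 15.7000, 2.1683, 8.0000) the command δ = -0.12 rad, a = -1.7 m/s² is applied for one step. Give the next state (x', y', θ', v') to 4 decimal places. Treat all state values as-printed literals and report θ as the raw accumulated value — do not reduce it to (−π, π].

(1.4249, 16.6921, 2.1201, 7.7450)

x' = 2.1000 + 8.0000·cos(2.1683)·0.15 = 1.4249
y' = 15.7000 + 8.0000·sin(2.1683)·0.15 = 16.6921
θ' = 2.1683 + (8.0000/3.0)·tan(-0.12)·0.15 = 2.1201
v' = 8.0000 − 1.7000·0.15 = 7.7450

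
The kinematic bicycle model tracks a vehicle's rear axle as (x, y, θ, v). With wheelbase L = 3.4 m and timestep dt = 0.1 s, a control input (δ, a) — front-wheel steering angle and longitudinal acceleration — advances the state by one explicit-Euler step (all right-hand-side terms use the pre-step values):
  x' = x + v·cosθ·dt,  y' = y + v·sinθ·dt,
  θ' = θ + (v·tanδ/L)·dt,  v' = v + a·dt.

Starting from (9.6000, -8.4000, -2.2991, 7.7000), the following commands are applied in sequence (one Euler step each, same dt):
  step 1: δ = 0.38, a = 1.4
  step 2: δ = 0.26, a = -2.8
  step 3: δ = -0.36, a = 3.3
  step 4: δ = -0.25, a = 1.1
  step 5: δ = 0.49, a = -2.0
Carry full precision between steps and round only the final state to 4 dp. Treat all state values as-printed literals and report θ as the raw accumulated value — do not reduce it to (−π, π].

after step 1 (δ=0.38, a=1.4): (9.087484, -8.974655, -2.208645, 7.840000)
after step 2 (δ=0.26, a=-2.8): (8.620637, -9.604503, -2.147303, 7.560000)
after step 3 (δ=-0.36, a=3.3): (8.208543, -10.238313, -2.230998, 7.890000)
after step 4 (δ=-0.25, a=1.1): (7.724668, -10.861519, -2.290252, 8.000000)
after step 5 (δ=0.49, a=-2.0): (7.197488, -11.463251, -2.164749, 7.800000)

(7.1975, -11.4633, -2.1647, 7.8000)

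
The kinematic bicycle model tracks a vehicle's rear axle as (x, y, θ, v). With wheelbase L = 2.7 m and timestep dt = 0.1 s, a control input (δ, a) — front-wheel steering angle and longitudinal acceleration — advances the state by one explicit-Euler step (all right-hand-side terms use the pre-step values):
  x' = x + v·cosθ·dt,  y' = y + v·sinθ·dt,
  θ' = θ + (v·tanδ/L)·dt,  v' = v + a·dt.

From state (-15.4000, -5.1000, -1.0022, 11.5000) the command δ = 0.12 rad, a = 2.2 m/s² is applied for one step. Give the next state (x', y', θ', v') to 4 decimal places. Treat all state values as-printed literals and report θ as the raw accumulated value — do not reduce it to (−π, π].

x' = -15.4000 + 11.5000·cos(-1.0022)·0.1 = -14.7808
y' = -5.1000 + 11.5000·sin(-1.0022)·0.1 = -6.0691
θ' = -1.0022 + (11.5000/2.7)·tan(0.12)·0.1 = -0.9508
v' = 11.5000 + 2.2000·0.1 = 11.7200

(-14.7808, -6.0691, -0.9508, 11.7200)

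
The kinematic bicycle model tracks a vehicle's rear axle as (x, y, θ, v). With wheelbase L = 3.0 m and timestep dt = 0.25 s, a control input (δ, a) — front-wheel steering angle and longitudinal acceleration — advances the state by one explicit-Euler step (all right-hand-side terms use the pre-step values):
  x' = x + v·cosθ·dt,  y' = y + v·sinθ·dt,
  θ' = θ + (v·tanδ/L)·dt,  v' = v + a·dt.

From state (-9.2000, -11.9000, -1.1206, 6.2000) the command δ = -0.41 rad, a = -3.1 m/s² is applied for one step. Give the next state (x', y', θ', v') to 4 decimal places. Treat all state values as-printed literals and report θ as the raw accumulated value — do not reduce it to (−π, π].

(-8.5255, -13.2956, -1.3452, 5.4250)

x' = -9.2000 + 6.2000·cos(-1.1206)·0.25 = -8.5255
y' = -11.9000 + 6.2000·sin(-1.1206)·0.25 = -13.2956
θ' = -1.1206 + (6.2000/3.0)·tan(-0.41)·0.25 = -1.3452
v' = 6.2000 − 3.1000·0.25 = 5.4250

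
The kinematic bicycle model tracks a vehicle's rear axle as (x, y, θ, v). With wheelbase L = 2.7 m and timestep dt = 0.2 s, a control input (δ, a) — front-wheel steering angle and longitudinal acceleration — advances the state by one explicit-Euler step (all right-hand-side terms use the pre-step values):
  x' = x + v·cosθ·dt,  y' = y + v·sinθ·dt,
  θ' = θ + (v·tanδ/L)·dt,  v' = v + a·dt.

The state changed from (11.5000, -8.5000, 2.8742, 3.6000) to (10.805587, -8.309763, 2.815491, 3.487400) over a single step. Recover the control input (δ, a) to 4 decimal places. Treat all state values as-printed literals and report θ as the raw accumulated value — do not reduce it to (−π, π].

δ = -0.2167, a = -0.5630

a = (v'−v)/dt = (-0.112600)/0.2 = -0.5630
Δθ = θ'−θ = -0.058709;  (v·dt/L) = 3.6000·0.2/2.7 = 0.266667
tan δ = Δθ·L/(v·dt) = -0.220159  →  δ = -0.2167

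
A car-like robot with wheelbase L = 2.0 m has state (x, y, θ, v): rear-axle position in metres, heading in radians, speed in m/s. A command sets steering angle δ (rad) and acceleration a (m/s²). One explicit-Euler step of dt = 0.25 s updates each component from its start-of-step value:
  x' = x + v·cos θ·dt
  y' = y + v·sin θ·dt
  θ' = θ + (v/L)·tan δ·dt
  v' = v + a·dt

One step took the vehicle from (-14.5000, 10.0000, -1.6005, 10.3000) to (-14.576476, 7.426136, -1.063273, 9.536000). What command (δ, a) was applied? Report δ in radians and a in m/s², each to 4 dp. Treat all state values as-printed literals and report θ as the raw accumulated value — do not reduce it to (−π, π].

δ = 0.3953, a = -3.0560

a = (v'−v)/dt = (-0.764000)/0.25 = -3.0560
Δθ = θ'−θ = 0.537227;  (v·dt/L) = 10.3000·0.25/2.0 = 1.287500
tan δ = Δθ·L/(v·dt) = 0.417264  →  δ = 0.3953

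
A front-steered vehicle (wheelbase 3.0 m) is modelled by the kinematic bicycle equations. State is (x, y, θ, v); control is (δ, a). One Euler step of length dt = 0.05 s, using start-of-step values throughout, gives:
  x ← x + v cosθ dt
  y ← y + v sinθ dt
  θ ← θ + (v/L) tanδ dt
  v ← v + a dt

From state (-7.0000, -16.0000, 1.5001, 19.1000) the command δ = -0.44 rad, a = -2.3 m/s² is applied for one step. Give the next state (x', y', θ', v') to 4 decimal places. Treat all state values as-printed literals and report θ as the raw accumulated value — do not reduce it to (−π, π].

x' = -7.0000 + 19.1000·cos(1.5001)·0.05 = -6.9325
y' = -16.0000 + 19.1000·sin(1.5001)·0.05 = -15.0474
θ' = 1.5001 + (19.1000/3.0)·tan(-0.44)·0.05 = 1.3502
v' = 19.1000 − 2.3000·0.05 = 18.9850

(-6.9325, -15.0474, 1.3502, 18.9850)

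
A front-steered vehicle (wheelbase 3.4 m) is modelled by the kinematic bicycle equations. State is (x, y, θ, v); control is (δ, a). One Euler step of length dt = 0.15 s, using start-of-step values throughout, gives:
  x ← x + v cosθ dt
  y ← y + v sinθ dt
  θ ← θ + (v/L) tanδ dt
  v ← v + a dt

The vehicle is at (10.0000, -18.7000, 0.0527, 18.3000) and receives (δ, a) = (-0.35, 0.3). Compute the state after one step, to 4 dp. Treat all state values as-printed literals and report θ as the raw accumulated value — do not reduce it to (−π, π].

x' = 10.0000 + 18.3000·cos(0.0527)·0.15 = 12.7412
y' = -18.7000 + 18.3000·sin(0.0527)·0.15 = -18.5554
θ' = 0.0527 + (18.3000/3.4)·tan(-0.35)·0.15 = -0.2420
v' = 18.3000 + 0.3000·0.15 = 18.3450

(12.7412, -18.5554, -0.2420, 18.3450)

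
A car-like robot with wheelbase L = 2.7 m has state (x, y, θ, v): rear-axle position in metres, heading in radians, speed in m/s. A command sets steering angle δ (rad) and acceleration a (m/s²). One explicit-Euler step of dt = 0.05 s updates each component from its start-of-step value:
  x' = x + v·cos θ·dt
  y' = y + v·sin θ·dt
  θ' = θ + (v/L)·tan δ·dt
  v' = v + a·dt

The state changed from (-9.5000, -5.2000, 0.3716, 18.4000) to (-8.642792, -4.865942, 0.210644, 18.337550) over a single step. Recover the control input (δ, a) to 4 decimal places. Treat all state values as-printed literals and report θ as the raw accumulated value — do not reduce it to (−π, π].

a = (v'−v)/dt = (-0.062450)/0.05 = -1.2490
Δθ = θ'−θ = -0.160956;  (v·dt/L) = 18.4000·0.05/2.7 = 0.340741
tan δ = Δθ·L/(v·dt) = -0.472371  →  δ = -0.4413

δ = -0.4413, a = -1.2490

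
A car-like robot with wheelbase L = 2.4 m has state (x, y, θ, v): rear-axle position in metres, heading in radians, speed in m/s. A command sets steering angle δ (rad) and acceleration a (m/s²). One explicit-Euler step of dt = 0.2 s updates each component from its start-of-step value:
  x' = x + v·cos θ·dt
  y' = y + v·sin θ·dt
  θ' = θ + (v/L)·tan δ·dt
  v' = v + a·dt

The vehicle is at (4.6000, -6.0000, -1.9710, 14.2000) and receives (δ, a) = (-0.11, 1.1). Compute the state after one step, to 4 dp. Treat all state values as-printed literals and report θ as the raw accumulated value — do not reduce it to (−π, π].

(3.4935, -8.6156, -2.1017, 14.4200)

x' = 4.6000 + 14.2000·cos(-1.9710)·0.2 = 3.4935
y' = -6.0000 + 14.2000·sin(-1.9710)·0.2 = -8.6156
θ' = -1.9710 + (14.2000/2.4)·tan(-0.11)·0.2 = -2.1017
v' = 14.2000 + 1.1000·0.2 = 14.4200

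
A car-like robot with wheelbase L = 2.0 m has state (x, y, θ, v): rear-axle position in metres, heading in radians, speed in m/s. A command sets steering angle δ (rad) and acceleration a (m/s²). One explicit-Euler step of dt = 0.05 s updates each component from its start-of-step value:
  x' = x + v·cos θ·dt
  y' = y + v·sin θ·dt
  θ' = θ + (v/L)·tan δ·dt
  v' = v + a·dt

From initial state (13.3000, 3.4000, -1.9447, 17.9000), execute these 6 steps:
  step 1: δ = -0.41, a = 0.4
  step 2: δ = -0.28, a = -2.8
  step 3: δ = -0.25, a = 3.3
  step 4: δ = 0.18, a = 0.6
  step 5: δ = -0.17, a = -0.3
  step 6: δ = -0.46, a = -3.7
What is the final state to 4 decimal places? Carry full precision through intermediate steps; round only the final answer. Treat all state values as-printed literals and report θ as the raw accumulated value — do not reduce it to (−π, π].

(10.0229, -0.7799, -2.5995, 17.7750)

after step 1 (δ=-0.41, a=0.4): (12.973099, 2.566837, -2.139197, 17.920000)
after step 2 (δ=-0.28, a=-2.8): (12.490796, 1.811721, -2.268022, 17.780000)
after step 3 (δ=-0.25, a=3.3): (11.919975, 1.130190, -2.381521, 17.945000)
after step 4 (δ=0.18, a=0.6): (11.269660, 0.512009, -2.299885, 17.975000)
after step 5 (δ=-0.17, a=-0.3): (10.670921, -0.158262, -2.377023, 17.960000)
after step 6 (δ=-0.46, a=-3.7): (10.022852, -0.779881, -2.599480, 17.775000)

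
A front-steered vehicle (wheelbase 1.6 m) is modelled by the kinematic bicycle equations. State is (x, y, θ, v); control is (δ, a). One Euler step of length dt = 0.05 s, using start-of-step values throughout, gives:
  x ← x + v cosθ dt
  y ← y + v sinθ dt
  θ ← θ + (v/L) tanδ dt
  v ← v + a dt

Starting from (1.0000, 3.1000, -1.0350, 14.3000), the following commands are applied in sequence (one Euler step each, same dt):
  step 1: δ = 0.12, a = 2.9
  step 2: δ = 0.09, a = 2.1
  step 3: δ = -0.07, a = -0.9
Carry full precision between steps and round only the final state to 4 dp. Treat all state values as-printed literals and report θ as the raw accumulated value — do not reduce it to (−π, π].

after step 1 (δ=0.12, a=2.9): (1.365026, 2.485198, -0.981116, 14.445000)
after step 2 (δ=0.09, a=2.1): (1.766666, 1.884923, -0.940379, 14.550000)
after step 3 (δ=-0.07, a=-0.9): (2.195514, 1.297262, -0.972260, 14.505000)

(2.1955, 1.2973, -0.9723, 14.5050)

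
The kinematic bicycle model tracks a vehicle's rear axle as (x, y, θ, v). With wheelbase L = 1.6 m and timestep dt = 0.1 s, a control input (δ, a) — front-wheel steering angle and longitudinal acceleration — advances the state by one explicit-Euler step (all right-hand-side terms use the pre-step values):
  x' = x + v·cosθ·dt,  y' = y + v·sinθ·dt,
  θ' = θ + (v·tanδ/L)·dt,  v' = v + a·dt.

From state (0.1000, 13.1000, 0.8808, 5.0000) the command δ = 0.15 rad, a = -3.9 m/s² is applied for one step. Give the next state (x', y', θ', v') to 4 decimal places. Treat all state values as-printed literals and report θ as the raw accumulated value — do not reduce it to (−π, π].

x' = 0.1000 + 5.0000·cos(0.8808)·0.1 = 0.4183
y' = 13.1000 + 5.0000·sin(0.8808)·0.1 = 13.4856
θ' = 0.8808 + (5.0000/1.6)·tan(0.15)·0.1 = 0.9280
v' = 5.0000 − 3.9000·0.1 = 4.6100

(0.4183, 13.4856, 0.9280, 4.6100)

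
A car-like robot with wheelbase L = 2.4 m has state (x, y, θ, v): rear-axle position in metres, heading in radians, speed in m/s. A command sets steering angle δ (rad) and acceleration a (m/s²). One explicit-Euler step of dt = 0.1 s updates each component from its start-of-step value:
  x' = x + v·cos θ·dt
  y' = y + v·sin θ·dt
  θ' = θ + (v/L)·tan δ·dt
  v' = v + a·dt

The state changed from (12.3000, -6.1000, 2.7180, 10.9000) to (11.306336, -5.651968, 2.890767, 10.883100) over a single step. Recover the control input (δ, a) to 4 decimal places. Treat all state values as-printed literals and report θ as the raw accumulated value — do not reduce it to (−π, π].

δ = 0.3635, a = -0.1690

a = (v'−v)/dt = (-0.016900)/0.1 = -0.1690
Δθ = θ'−θ = 0.172767;  (v·dt/L) = 10.9000·0.1/2.4 = 0.454167
tan δ = Δθ·L/(v·dt) = 0.380404  →  δ = 0.3635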